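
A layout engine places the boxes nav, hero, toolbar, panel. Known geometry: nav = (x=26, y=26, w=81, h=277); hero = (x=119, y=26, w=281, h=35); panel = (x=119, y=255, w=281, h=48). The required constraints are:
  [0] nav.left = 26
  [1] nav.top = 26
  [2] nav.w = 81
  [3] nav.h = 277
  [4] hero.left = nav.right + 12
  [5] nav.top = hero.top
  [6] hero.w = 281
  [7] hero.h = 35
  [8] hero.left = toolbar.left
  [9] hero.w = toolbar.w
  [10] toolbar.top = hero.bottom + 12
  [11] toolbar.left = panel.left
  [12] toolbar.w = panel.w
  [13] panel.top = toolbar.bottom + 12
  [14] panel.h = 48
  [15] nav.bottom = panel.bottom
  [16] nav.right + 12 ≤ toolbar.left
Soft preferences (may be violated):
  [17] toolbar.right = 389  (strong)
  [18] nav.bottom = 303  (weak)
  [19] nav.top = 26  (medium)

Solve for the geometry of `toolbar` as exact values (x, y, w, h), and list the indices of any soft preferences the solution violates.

1. toolbar.x = 119  [hero.left = toolbar.left]
2. toolbar.w = 281  [hero.w = toolbar.w]
3. toolbar.y = 73  [toolbar.top = hero.bottom + 12]
4. toolbar.h = 170  [panel.top = toolbar.bottom + 12]

toolbar = (x=119, y=73, w=281, h=170)
violated soft preferences: 17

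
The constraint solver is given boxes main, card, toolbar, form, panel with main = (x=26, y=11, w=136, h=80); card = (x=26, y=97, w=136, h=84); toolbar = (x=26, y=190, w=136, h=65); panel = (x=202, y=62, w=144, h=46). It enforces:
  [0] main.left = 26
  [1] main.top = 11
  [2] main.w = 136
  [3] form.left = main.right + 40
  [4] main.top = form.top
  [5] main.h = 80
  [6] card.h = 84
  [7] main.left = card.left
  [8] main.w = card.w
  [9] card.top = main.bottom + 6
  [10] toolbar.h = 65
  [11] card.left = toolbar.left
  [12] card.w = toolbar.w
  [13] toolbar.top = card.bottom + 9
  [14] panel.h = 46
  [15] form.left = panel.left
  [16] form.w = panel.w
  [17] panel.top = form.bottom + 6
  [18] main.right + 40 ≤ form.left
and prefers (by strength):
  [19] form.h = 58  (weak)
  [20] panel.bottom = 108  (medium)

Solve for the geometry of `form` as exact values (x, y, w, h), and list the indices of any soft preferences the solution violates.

1. form.x = 202  [form.left = main.right + 40]
2. form.y = 11  [main.top = form.top]
3. form.w = 144  [form.w = panel.w]
4. form.h = 45  [panel.top = form.bottom + 6]

form = (x=202, y=11, w=144, h=45)
violated soft preferences: 19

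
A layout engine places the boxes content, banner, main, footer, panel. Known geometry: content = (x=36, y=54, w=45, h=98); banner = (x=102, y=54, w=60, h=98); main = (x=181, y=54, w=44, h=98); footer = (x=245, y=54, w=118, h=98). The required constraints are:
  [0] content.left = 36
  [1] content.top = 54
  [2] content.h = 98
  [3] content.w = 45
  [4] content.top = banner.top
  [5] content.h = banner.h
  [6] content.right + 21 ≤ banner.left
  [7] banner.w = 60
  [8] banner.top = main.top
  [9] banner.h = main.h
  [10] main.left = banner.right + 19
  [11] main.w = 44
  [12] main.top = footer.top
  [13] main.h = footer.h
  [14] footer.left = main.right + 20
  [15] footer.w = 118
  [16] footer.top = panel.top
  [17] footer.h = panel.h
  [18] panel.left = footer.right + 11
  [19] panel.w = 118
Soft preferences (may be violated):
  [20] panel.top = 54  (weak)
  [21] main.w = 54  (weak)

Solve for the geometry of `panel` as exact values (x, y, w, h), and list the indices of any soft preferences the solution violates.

panel = (x=374, y=54, w=118, h=98)
violated soft preferences: 21

1. panel.y = 54  [footer.top = panel.top]
2. panel.h = 98  [footer.h = panel.h]
3. panel.x = 374  [panel.left = footer.right + 11]
4. panel.w = 118  [panel.w = 118]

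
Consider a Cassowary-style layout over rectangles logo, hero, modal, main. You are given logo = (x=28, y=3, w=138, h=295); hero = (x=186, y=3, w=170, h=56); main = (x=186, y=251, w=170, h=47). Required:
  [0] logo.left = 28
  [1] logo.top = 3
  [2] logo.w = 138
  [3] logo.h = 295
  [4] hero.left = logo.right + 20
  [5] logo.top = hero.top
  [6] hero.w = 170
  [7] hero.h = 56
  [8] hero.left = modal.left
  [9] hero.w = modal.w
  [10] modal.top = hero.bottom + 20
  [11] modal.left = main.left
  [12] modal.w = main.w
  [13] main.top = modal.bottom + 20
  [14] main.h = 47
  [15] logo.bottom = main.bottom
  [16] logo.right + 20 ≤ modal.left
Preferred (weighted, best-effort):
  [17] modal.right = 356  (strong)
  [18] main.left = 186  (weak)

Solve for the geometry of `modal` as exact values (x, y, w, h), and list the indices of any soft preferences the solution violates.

modal = (x=186, y=79, w=170, h=152)
violated soft preferences: none

1. modal.x = 186  [hero.left = modal.left]
2. modal.w = 170  [hero.w = modal.w]
3. modal.y = 79  [modal.top = hero.bottom + 20]
4. modal.h = 152  [main.top = modal.bottom + 20]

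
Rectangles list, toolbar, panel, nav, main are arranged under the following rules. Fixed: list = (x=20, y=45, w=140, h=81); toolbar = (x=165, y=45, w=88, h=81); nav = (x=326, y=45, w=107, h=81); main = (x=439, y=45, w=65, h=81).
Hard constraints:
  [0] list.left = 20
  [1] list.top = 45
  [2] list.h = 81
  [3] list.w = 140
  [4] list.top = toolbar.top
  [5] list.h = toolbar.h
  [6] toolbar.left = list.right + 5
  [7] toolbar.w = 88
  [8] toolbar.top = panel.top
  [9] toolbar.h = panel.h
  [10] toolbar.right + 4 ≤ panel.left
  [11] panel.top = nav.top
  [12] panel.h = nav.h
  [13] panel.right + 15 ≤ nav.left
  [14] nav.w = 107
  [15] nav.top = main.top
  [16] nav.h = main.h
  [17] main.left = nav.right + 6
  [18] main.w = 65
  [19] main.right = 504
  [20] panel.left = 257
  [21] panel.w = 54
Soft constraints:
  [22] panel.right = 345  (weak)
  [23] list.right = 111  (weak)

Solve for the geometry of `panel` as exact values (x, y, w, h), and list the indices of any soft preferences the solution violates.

panel = (x=257, y=45, w=54, h=81)
violated soft preferences: 22, 23

1. panel.y = 45  [toolbar.top = panel.top]
2. panel.h = 81  [toolbar.h = panel.h]
3. panel.x = 257  [panel.left = 257]
4. panel.w = 54  [panel.w = 54]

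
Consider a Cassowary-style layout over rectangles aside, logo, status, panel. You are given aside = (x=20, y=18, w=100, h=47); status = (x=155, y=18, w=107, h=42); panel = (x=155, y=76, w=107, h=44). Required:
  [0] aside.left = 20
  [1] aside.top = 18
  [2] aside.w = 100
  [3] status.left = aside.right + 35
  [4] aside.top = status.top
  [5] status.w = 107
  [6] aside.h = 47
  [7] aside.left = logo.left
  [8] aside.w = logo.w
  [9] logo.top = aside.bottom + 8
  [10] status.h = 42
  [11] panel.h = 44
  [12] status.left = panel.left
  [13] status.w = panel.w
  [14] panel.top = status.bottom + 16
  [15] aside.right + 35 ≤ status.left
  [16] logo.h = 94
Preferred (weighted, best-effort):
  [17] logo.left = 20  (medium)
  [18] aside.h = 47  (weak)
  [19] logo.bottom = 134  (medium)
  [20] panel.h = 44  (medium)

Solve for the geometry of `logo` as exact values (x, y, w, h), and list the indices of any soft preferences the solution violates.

logo = (x=20, y=73, w=100, h=94)
violated soft preferences: 19

1. logo.x = 20  [aside.left = logo.left]
2. logo.w = 100  [aside.w = logo.w]
3. logo.y = 73  [logo.top = aside.bottom + 8]
4. logo.h = 94  [logo.h = 94]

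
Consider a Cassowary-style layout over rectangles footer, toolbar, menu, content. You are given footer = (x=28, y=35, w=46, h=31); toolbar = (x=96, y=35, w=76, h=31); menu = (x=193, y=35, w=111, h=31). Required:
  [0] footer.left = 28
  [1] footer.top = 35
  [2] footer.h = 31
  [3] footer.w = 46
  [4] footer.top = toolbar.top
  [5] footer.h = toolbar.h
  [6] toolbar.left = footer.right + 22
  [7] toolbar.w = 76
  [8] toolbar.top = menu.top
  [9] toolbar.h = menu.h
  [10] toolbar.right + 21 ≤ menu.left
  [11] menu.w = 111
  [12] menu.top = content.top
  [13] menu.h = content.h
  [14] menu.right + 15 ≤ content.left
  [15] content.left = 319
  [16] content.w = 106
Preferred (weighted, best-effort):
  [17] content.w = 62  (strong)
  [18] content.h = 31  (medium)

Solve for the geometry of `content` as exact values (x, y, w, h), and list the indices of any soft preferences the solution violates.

content = (x=319, y=35, w=106, h=31)
violated soft preferences: 17

1. content.y = 35  [menu.top = content.top]
2. content.h = 31  [menu.h = content.h]
3. content.x = 319  [content.left = 319]
4. content.w = 106  [content.w = 106]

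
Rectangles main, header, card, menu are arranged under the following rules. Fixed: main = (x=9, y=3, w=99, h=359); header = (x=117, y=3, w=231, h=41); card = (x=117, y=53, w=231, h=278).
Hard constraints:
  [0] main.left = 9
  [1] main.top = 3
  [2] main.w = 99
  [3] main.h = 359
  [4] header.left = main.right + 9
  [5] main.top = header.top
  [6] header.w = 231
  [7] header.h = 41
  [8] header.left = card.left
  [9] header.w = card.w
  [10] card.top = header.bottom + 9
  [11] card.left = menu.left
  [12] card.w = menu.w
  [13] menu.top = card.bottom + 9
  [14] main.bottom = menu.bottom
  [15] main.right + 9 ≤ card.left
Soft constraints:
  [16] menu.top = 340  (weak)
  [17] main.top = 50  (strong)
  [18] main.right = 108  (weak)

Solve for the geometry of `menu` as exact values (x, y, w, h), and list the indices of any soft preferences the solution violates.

1. menu.x = 117  [card.left = menu.left]
2. menu.w = 231  [card.w = menu.w]
3. menu.y = 340  [menu.top = card.bottom + 9]
4. menu.h = 22  [main.bottom = menu.bottom]

menu = (x=117, y=340, w=231, h=22)
violated soft preferences: 17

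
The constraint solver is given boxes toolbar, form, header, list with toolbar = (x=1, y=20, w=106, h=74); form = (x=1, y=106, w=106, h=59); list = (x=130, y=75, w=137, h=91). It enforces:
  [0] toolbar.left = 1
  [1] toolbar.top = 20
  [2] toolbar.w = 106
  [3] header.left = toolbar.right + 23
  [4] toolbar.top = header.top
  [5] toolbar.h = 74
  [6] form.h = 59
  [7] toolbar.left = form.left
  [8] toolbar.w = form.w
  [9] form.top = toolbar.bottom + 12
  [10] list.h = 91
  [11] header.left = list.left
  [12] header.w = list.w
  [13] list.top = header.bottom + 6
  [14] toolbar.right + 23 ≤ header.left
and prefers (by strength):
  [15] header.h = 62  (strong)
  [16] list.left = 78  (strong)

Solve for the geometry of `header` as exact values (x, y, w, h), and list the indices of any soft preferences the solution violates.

header = (x=130, y=20, w=137, h=49)
violated soft preferences: 15, 16

1. header.x = 130  [header.left = toolbar.right + 23]
2. header.y = 20  [toolbar.top = header.top]
3. header.w = 137  [header.w = list.w]
4. header.h = 49  [list.top = header.bottom + 6]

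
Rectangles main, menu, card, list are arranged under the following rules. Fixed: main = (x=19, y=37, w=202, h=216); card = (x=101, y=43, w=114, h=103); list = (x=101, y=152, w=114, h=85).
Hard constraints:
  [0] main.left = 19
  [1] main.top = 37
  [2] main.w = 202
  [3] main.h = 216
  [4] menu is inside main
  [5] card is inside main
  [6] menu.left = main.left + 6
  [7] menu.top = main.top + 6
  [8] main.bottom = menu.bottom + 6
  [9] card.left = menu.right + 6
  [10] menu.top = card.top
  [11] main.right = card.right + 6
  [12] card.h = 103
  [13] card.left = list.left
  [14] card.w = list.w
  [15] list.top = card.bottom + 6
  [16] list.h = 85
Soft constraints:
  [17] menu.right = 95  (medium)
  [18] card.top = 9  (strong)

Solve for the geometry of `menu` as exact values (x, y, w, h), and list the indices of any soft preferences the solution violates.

1. menu.x = 25  [menu.left = main.left + 6]
2. menu.y = 43  [menu.top = main.top + 6]
3. menu.h = 204  [main.bottom = menu.bottom + 6]
4. menu.w = 70  [card.left = menu.right + 6]

menu = (x=25, y=43, w=70, h=204)
violated soft preferences: 18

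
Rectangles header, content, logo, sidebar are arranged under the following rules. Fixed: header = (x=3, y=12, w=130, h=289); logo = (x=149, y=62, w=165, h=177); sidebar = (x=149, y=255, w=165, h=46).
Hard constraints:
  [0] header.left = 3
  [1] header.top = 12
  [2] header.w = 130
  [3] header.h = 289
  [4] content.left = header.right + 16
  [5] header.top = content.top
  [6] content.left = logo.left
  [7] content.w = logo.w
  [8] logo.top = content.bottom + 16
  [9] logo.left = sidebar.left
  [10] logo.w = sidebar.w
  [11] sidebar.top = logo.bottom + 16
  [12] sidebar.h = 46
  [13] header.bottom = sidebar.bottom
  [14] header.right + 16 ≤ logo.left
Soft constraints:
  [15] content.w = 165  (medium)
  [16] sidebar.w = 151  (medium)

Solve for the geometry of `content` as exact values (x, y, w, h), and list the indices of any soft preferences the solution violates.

content = (x=149, y=12, w=165, h=34)
violated soft preferences: 16

1. content.x = 149  [content.left = header.right + 16]
2. content.y = 12  [header.top = content.top]
3. content.w = 165  [content.w = logo.w]
4. content.h = 34  [logo.top = content.bottom + 16]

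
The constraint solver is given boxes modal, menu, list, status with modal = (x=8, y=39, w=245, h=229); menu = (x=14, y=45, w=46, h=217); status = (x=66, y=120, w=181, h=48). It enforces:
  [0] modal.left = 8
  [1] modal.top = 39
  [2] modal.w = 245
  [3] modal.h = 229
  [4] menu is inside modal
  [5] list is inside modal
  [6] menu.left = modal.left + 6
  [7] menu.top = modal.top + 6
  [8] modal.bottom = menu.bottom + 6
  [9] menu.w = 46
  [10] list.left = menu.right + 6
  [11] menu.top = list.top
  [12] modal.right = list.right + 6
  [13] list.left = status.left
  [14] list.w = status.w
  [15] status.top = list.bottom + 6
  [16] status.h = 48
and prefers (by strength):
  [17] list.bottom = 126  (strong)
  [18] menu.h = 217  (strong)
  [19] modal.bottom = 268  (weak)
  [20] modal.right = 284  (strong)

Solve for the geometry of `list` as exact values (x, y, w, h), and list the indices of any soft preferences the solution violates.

list = (x=66, y=45, w=181, h=69)
violated soft preferences: 17, 20

1. list.x = 66  [list.left = menu.right + 6]
2. list.y = 45  [menu.top = list.top]
3. list.w = 181  [modal.right = list.right + 6]
4. list.h = 69  [status.top = list.bottom + 6]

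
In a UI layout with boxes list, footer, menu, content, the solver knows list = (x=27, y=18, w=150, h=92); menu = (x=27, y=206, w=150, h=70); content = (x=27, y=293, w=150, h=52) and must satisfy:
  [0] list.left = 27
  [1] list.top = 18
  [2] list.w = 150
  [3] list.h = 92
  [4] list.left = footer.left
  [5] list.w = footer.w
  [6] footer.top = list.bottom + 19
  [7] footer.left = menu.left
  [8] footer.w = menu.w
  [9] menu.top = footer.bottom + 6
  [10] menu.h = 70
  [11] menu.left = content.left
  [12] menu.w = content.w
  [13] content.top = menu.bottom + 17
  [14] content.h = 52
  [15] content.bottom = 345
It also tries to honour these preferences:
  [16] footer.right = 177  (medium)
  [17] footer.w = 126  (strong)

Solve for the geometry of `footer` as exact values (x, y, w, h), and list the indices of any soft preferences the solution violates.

1. footer.x = 27  [list.left = footer.left]
2. footer.w = 150  [list.w = footer.w]
3. footer.y = 129  [footer.top = list.bottom + 19]
4. footer.h = 71  [menu.top = footer.bottom + 6]

footer = (x=27, y=129, w=150, h=71)
violated soft preferences: 17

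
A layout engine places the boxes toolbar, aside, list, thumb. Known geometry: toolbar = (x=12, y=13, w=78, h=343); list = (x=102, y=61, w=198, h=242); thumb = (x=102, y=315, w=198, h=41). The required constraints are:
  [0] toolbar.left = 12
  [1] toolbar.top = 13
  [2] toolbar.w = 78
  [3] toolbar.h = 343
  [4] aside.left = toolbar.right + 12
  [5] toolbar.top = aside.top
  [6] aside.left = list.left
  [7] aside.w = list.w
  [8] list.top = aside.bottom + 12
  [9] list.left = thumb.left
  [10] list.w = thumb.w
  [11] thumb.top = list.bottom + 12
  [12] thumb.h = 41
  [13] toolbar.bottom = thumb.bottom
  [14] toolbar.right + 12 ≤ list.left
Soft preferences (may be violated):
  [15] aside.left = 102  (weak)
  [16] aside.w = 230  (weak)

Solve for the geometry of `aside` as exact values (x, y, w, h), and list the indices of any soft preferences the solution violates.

1. aside.x = 102  [aside.left = toolbar.right + 12]
2. aside.y = 13  [toolbar.top = aside.top]
3. aside.w = 198  [aside.w = list.w]
4. aside.h = 36  [list.top = aside.bottom + 12]

aside = (x=102, y=13, w=198, h=36)
violated soft preferences: 16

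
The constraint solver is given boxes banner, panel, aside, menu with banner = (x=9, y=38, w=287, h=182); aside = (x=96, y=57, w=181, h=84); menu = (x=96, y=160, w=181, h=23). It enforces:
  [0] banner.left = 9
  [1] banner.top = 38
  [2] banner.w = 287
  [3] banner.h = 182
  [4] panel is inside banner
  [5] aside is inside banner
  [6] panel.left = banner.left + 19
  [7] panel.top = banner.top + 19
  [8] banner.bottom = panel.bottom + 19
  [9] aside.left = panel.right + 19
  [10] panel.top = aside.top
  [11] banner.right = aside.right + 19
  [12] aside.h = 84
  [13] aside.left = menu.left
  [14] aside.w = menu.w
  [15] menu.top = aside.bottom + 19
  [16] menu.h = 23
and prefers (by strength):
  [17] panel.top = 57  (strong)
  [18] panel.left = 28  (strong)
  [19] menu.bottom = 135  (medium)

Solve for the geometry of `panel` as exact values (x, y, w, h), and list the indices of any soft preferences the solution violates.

1. panel.x = 28  [panel.left = banner.left + 19]
2. panel.y = 57  [panel.top = banner.top + 19]
3. panel.h = 144  [banner.bottom = panel.bottom + 19]
4. panel.w = 49  [aside.left = panel.right + 19]

panel = (x=28, y=57, w=49, h=144)
violated soft preferences: 19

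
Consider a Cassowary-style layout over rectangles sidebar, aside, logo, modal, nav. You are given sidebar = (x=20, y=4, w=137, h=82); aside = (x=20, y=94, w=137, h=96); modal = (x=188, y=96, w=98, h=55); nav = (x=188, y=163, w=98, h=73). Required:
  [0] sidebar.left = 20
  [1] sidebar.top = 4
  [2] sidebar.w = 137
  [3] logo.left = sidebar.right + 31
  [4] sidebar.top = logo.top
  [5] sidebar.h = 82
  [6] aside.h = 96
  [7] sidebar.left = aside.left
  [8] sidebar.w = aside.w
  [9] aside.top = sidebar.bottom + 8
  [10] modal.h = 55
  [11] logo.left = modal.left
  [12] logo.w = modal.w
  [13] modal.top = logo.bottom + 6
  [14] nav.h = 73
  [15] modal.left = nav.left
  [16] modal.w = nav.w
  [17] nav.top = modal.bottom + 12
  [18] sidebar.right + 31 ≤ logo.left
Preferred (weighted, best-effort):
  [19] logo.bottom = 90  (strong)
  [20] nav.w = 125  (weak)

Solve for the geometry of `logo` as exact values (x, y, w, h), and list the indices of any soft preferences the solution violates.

1. logo.x = 188  [logo.left = sidebar.right + 31]
2. logo.y = 4  [sidebar.top = logo.top]
3. logo.w = 98  [logo.w = modal.w]
4. logo.h = 86  [modal.top = logo.bottom + 6]

logo = (x=188, y=4, w=98, h=86)
violated soft preferences: 20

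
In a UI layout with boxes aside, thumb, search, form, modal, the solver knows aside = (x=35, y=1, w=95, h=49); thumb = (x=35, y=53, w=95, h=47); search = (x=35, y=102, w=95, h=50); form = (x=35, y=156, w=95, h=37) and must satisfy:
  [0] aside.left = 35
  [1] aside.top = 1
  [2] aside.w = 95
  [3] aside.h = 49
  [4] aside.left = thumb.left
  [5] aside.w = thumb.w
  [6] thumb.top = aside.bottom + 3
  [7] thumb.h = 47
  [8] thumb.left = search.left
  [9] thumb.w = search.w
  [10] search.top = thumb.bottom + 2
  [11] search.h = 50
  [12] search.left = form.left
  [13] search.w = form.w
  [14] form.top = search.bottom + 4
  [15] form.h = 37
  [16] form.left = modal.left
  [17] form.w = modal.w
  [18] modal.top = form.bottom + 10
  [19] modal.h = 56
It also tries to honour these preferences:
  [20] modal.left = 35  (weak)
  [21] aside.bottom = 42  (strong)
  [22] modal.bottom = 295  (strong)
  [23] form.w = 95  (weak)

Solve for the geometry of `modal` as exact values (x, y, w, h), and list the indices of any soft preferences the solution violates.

1. modal.x = 35  [form.left = modal.left]
2. modal.w = 95  [form.w = modal.w]
3. modal.y = 203  [modal.top = form.bottom + 10]
4. modal.h = 56  [modal.h = 56]

modal = (x=35, y=203, w=95, h=56)
violated soft preferences: 21, 22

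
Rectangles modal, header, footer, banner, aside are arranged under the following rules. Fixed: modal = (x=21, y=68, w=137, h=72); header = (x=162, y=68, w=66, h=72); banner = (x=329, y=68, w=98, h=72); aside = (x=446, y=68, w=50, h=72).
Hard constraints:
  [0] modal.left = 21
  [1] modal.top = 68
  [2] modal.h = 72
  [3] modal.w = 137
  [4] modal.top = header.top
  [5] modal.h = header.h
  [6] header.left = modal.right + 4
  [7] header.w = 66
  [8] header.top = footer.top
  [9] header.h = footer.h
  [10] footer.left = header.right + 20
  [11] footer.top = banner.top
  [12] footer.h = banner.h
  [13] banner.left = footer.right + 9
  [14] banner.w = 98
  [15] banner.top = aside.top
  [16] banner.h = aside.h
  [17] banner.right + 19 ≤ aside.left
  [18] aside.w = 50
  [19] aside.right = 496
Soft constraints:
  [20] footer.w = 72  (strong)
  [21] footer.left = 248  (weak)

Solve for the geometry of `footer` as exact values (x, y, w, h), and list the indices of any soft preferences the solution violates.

footer = (x=248, y=68, w=72, h=72)
violated soft preferences: none

1. footer.y = 68  [header.top = footer.top]
2. footer.h = 72  [header.h = footer.h]
3. footer.x = 248  [footer.left = header.right + 20]
4. footer.w = 72  [banner.left = footer.right + 9]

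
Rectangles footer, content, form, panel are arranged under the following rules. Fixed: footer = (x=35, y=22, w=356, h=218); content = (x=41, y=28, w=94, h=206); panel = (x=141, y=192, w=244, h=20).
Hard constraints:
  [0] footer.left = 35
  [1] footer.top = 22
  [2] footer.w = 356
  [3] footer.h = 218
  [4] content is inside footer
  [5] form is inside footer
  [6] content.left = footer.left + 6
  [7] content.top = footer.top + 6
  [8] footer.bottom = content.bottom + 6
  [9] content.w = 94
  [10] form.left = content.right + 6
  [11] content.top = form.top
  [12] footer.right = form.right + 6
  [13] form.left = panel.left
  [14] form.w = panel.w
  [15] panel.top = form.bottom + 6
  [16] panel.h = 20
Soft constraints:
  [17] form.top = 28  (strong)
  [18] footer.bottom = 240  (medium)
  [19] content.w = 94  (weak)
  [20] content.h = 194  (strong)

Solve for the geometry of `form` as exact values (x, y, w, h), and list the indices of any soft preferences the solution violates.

form = (x=141, y=28, w=244, h=158)
violated soft preferences: 20

1. form.x = 141  [form.left = content.right + 6]
2. form.y = 28  [content.top = form.top]
3. form.w = 244  [footer.right = form.right + 6]
4. form.h = 158  [panel.top = form.bottom + 6]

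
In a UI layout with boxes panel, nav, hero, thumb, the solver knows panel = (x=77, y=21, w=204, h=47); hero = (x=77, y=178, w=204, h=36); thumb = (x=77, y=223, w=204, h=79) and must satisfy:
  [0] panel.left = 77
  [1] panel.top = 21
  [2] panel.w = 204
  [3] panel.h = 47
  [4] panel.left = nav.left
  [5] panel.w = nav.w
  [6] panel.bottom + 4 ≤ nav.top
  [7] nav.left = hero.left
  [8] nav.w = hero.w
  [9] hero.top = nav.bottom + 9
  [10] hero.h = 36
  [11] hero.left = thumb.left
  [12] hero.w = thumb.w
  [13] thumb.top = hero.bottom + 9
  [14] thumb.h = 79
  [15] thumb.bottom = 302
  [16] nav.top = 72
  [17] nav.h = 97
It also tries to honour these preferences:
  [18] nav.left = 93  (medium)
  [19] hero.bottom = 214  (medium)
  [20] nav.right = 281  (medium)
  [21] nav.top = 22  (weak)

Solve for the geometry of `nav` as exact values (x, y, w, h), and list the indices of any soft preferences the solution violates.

nav = (x=77, y=72, w=204, h=97)
violated soft preferences: 18, 21

1. nav.x = 77  [panel.left = nav.left]
2. nav.w = 204  [panel.w = nav.w]
3. nav.y = 72  [nav.top = 72]
4. nav.h = 97  [nav.h = 97]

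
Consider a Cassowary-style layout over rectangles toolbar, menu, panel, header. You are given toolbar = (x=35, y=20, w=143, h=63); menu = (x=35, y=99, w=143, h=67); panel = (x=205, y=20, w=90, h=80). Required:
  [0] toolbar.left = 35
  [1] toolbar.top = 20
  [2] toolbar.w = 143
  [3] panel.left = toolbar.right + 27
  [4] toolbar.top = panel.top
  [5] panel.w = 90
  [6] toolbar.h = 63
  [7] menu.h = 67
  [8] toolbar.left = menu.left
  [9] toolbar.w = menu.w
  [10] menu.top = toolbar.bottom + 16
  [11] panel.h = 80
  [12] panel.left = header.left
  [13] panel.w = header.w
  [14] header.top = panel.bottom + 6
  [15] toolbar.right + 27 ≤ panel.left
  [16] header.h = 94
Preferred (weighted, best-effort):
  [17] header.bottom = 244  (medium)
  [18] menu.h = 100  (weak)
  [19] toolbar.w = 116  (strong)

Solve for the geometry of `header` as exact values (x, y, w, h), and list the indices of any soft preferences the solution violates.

1. header.x = 205  [panel.left = header.left]
2. header.w = 90  [panel.w = header.w]
3. header.y = 106  [header.top = panel.bottom + 6]
4. header.h = 94  [header.h = 94]

header = (x=205, y=106, w=90, h=94)
violated soft preferences: 17, 18, 19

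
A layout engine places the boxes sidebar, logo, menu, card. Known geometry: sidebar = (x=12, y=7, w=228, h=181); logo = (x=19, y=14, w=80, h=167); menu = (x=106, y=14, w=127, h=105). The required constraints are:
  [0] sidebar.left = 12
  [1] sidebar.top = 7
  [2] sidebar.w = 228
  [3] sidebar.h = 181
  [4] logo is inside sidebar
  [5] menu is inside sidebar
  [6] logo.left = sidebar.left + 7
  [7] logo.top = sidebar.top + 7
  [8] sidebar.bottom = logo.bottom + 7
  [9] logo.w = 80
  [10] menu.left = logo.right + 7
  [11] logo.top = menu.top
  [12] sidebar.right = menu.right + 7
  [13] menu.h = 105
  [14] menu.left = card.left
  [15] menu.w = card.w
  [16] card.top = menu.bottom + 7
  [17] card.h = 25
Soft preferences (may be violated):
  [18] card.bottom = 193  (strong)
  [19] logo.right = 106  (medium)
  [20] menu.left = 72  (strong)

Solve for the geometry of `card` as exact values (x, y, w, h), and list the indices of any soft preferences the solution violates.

card = (x=106, y=126, w=127, h=25)
violated soft preferences: 18, 19, 20

1. card.x = 106  [menu.left = card.left]
2. card.w = 127  [menu.w = card.w]
3. card.y = 126  [card.top = menu.bottom + 7]
4. card.h = 25  [card.h = 25]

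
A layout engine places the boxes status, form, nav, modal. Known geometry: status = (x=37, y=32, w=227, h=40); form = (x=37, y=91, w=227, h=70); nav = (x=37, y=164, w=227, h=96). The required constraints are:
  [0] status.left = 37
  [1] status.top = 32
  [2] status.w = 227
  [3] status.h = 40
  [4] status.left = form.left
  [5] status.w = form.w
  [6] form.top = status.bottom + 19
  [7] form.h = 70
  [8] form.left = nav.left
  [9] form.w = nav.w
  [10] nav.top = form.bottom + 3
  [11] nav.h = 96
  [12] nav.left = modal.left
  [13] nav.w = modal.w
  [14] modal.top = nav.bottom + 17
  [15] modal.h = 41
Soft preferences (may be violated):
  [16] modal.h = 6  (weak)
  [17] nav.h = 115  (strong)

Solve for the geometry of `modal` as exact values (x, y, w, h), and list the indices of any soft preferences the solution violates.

1. modal.x = 37  [nav.left = modal.left]
2. modal.w = 227  [nav.w = modal.w]
3. modal.y = 277  [modal.top = nav.bottom + 17]
4. modal.h = 41  [modal.h = 41]

modal = (x=37, y=277, w=227, h=41)
violated soft preferences: 16, 17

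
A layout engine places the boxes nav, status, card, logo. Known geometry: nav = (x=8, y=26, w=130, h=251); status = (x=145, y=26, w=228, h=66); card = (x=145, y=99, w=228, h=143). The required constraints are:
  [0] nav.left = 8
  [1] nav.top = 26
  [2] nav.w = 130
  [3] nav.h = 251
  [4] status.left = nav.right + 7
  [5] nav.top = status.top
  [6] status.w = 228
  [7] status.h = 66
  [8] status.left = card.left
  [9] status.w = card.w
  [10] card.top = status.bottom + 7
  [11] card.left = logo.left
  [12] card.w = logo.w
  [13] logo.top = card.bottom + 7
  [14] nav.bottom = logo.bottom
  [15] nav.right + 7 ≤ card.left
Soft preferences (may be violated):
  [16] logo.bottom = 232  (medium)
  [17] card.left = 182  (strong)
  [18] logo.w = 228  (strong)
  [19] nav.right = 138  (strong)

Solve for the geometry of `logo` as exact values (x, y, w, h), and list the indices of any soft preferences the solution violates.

1. logo.x = 145  [card.left = logo.left]
2. logo.w = 228  [card.w = logo.w]
3. logo.y = 249  [logo.top = card.bottom + 7]
4. logo.h = 28  [nav.bottom = logo.bottom]

logo = (x=145, y=249, w=228, h=28)
violated soft preferences: 16, 17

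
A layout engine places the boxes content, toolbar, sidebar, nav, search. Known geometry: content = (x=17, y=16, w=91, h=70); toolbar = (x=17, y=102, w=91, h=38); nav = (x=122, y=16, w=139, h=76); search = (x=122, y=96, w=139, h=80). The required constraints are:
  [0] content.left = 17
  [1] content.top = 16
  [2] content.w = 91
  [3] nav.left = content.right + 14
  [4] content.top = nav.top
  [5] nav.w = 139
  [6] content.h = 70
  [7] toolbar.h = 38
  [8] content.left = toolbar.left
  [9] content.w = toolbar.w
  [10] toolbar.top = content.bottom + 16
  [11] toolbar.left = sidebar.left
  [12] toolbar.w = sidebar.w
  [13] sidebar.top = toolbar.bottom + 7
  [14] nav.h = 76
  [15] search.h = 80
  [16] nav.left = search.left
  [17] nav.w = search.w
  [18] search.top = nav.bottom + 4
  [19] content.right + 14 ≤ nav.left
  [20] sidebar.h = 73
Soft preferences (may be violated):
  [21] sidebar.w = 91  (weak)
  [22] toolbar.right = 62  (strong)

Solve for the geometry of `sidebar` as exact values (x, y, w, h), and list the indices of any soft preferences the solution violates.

1. sidebar.x = 17  [toolbar.left = sidebar.left]
2. sidebar.w = 91  [toolbar.w = sidebar.w]
3. sidebar.y = 147  [sidebar.top = toolbar.bottom + 7]
4. sidebar.h = 73  [sidebar.h = 73]

sidebar = (x=17, y=147, w=91, h=73)
violated soft preferences: 22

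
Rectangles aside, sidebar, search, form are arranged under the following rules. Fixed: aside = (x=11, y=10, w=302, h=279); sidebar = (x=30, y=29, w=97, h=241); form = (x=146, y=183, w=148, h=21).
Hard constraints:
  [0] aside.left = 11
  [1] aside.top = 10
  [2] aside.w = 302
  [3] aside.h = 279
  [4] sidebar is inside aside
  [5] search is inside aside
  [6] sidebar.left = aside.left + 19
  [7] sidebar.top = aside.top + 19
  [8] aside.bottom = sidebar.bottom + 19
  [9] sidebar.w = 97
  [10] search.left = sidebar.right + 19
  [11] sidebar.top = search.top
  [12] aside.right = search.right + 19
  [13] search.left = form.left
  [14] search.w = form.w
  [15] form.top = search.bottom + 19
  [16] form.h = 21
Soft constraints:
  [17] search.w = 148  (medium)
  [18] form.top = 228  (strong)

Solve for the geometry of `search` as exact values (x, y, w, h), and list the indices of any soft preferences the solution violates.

search = (x=146, y=29, w=148, h=135)
violated soft preferences: 18

1. search.x = 146  [search.left = sidebar.right + 19]
2. search.y = 29  [sidebar.top = search.top]
3. search.w = 148  [aside.right = search.right + 19]
4. search.h = 135  [form.top = search.bottom + 19]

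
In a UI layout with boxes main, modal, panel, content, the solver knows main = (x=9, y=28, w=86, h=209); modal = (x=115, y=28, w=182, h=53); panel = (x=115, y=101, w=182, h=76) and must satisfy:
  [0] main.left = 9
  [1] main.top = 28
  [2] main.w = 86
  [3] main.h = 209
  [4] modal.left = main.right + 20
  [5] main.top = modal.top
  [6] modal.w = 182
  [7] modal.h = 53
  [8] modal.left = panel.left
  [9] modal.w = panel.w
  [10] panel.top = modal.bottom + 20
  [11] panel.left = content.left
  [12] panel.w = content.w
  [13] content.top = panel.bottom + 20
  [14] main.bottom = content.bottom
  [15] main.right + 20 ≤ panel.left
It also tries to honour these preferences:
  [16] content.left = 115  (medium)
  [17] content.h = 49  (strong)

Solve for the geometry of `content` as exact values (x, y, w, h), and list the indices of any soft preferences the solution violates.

1. content.x = 115  [panel.left = content.left]
2. content.w = 182  [panel.w = content.w]
3. content.y = 197  [content.top = panel.bottom + 20]
4. content.h = 40  [main.bottom = content.bottom]

content = (x=115, y=197, w=182, h=40)
violated soft preferences: 17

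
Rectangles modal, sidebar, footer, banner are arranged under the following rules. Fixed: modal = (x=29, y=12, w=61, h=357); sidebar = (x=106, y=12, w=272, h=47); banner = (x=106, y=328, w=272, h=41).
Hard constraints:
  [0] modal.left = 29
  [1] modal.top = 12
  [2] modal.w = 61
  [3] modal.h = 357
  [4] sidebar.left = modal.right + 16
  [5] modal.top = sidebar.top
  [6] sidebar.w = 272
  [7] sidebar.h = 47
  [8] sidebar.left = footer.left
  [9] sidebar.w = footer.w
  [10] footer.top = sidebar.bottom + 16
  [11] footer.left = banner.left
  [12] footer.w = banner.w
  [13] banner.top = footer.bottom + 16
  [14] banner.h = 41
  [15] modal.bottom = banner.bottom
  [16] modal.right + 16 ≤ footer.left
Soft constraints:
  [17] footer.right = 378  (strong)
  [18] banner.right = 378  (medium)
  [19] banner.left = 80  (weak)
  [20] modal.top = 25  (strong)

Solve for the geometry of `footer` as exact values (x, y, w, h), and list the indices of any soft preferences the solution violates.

footer = (x=106, y=75, w=272, h=237)
violated soft preferences: 19, 20

1. footer.x = 106  [sidebar.left = footer.left]
2. footer.w = 272  [sidebar.w = footer.w]
3. footer.y = 75  [footer.top = sidebar.bottom + 16]
4. footer.h = 237  [banner.top = footer.bottom + 16]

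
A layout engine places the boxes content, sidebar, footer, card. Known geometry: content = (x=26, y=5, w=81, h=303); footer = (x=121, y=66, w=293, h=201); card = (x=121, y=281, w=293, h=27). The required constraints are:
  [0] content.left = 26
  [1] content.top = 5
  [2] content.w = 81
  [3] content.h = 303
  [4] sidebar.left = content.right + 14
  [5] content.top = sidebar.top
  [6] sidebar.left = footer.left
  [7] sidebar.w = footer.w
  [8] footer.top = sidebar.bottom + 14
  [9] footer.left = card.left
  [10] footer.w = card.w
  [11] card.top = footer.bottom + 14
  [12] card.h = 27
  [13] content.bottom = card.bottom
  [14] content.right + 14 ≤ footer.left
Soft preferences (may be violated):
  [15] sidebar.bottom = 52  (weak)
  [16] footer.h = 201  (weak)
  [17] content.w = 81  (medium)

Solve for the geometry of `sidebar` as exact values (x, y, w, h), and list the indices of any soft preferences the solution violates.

1. sidebar.x = 121  [sidebar.left = content.right + 14]
2. sidebar.y = 5  [content.top = sidebar.top]
3. sidebar.w = 293  [sidebar.w = footer.w]
4. sidebar.h = 47  [footer.top = sidebar.bottom + 14]

sidebar = (x=121, y=5, w=293, h=47)
violated soft preferences: none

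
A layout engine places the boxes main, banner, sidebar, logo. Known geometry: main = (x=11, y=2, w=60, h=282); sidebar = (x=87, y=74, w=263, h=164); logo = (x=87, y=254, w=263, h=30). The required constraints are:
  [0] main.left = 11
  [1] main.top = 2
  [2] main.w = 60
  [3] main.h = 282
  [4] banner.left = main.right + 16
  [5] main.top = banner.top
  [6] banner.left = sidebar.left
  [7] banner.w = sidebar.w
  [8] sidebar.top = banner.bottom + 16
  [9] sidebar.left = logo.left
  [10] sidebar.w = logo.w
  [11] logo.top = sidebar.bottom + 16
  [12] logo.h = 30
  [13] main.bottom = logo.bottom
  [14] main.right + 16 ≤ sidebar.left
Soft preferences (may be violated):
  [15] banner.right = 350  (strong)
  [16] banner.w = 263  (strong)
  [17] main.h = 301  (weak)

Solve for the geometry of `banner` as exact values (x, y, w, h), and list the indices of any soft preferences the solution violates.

banner = (x=87, y=2, w=263, h=56)
violated soft preferences: 17

1. banner.x = 87  [banner.left = main.right + 16]
2. banner.y = 2  [main.top = banner.top]
3. banner.w = 263  [banner.w = sidebar.w]
4. banner.h = 56  [sidebar.top = banner.bottom + 16]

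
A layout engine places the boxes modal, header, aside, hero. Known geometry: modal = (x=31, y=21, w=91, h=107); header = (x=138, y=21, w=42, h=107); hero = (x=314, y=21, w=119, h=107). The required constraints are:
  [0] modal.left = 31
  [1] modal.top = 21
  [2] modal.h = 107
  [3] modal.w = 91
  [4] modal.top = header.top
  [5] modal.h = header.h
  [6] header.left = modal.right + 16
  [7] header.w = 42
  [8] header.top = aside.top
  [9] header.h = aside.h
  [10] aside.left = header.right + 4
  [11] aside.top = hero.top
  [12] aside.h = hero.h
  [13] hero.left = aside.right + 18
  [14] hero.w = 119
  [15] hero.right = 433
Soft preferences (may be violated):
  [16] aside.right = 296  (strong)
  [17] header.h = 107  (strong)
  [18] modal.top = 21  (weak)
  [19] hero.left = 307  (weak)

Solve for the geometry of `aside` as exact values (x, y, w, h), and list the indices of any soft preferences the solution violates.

aside = (x=184, y=21, w=112, h=107)
violated soft preferences: 19

1. aside.y = 21  [header.top = aside.top]
2. aside.h = 107  [header.h = aside.h]
3. aside.x = 184  [aside.left = header.right + 4]
4. aside.w = 112  [hero.left = aside.right + 18]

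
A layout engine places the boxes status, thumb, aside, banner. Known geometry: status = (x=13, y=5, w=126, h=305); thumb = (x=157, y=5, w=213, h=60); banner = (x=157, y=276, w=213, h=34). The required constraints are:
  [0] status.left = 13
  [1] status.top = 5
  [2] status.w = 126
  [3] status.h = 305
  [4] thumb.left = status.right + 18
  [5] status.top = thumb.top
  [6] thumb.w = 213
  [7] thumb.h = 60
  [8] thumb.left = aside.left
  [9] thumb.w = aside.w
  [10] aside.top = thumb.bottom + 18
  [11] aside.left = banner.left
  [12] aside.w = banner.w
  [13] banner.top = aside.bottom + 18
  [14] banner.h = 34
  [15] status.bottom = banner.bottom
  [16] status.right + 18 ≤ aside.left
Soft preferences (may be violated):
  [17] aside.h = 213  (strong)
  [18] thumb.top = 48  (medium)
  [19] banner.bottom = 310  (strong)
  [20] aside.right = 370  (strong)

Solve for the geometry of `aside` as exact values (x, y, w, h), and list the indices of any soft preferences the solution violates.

1. aside.x = 157  [thumb.left = aside.left]
2. aside.w = 213  [thumb.w = aside.w]
3. aside.y = 83  [aside.top = thumb.bottom + 18]
4. aside.h = 175  [banner.top = aside.bottom + 18]

aside = (x=157, y=83, w=213, h=175)
violated soft preferences: 17, 18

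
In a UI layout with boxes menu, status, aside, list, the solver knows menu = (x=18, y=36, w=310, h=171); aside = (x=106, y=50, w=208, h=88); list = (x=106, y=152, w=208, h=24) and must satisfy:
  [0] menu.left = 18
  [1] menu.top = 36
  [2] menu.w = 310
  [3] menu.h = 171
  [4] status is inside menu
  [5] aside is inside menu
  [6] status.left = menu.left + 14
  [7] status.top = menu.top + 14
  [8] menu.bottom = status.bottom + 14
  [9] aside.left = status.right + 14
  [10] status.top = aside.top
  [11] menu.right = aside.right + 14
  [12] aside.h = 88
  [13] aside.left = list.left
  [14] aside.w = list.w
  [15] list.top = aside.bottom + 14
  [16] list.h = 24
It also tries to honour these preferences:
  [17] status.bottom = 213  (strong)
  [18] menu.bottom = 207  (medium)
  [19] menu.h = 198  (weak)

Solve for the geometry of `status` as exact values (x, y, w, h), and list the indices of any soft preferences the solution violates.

1. status.x = 32  [status.left = menu.left + 14]
2. status.y = 50  [status.top = menu.top + 14]
3. status.h = 143  [menu.bottom = status.bottom + 14]
4. status.w = 60  [aside.left = status.right + 14]

status = (x=32, y=50, w=60, h=143)
violated soft preferences: 17, 19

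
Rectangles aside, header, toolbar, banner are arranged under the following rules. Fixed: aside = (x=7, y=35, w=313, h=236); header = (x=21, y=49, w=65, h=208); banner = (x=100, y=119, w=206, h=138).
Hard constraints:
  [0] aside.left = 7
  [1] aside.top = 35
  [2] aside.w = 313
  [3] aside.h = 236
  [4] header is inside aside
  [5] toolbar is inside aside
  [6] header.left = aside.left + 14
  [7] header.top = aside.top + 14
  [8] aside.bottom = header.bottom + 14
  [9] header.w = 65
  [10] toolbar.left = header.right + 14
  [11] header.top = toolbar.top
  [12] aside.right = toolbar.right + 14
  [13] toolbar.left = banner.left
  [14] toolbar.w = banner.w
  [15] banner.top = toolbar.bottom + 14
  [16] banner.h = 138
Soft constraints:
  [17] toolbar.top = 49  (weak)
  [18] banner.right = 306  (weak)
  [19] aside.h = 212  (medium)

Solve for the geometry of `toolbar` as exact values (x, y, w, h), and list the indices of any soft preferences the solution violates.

1. toolbar.x = 100  [toolbar.left = header.right + 14]
2. toolbar.y = 49  [header.top = toolbar.top]
3. toolbar.w = 206  [aside.right = toolbar.right + 14]
4. toolbar.h = 56  [banner.top = toolbar.bottom + 14]

toolbar = (x=100, y=49, w=206, h=56)
violated soft preferences: 19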